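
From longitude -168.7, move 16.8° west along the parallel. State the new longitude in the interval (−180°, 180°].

Start at -168.7°; shift −16.8° → -185.5°.
-185.5° lies outside (−180°, 180°]; add 360° → +174.5°.

+174.5°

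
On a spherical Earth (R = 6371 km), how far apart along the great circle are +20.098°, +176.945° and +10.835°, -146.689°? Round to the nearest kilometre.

4021 km

Δλ = -146.689 − 176.945 = -323.634°; wrapped into (−180°, 180°]: 36.366°.
Δφ = 10.835 − 20.098 = -9.263°.
a = sin²(Δφ/2) + cos φ₁ · cos φ₂ · sin²(Δλ/2) = 0.096337.
c = 2·atan2(√a, √(1−a)) = 0.63119 rad → d = 6371·c ≈ 4021.32 km.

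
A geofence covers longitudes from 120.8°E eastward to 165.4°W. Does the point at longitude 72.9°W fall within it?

Band width going east from +120.8° to -165.4°: ((-165.4 − 120.8) mod 360) = 73.8°.
Offset of -72.9° east of the west edge: ((-72.9 − 120.8) mod 360) = 166.3°.
166.3° > 73.8° ⇒ outside.

No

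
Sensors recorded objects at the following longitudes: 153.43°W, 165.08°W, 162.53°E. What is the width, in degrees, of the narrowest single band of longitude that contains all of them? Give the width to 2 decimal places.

44.04°

Sort the longitudes: -165.08°, -153.43°, +162.53°.
Eastward gaps between consecutive values (wrapping around): 11.65°, 315.96°, 32.39°.
Largest gap = 315.96° ⇒ minimal covering band is its complement: 360° − 315.96° = 44.04°.
Band runs from +162.53° eastward to -153.43°, crossing the antimeridian.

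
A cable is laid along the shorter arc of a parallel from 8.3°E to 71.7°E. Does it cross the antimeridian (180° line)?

No

Signed shortest Δλ = ((71.7 − 8.3 + 180) mod 360) − 180 = 63.4°.
Going east by 63.4° from +8.3° reaches +71.7° without touching 180°.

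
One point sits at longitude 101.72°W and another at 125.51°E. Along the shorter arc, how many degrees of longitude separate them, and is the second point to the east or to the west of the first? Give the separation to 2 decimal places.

Raw difference: 125.51 − -101.72 = 227.23°.
Normalise into (−180°, 180°]: 227.23° − 360° = -132.77°.
Negative ⇒ the second point lies to the west; separation 132.77°.

132.77° west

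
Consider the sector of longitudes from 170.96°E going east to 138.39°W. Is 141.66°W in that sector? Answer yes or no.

Yes

Band width going east from +170.96° to -138.39°: ((-138.39 − 170.96) mod 360) = 50.65°.
Offset of -141.66° east of the west edge: ((-141.66 − 170.96) mod 360) = 47.38°.
47.38° ≤ 50.65° ⇒ inside.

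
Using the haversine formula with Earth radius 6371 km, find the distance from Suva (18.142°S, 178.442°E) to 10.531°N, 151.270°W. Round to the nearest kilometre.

4606 km

Δλ = -151.270 − 178.442 = -329.712°; wrapped into (−180°, 180°]: 30.288°.
Δφ = 10.531 − -18.142 = 28.673°.
a = sin²(Δφ/2) + cos φ₁ · cos φ₂ · sin²(Δλ/2) = 0.125078.
c = 2·atan2(√a, √(1−a)) = 0.72297 rad → d = 6371·c ≈ 4606.04 km.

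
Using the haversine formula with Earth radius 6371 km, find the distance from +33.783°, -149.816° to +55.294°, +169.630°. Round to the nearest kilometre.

3919 km

Δλ = 169.630 − -149.816 = 319.446°; wrapped into (−180°, 180°]: -40.554°.
Δφ = 55.294 − 33.783 = 21.511°.
a = sin²(Δφ/2) + cos φ₁ · cos φ₂ · sin²(Δλ/2) = 0.091663.
c = 2·atan2(√a, √(1−a)) = 0.61517 rad → d = 6371·c ≈ 3919.25 km.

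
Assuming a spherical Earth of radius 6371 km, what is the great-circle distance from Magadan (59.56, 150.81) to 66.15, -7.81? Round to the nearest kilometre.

Δλ = -7.81 − 150.81 = -158.62°.
Δφ = 66.15 − 59.56 = 6.59°.
a = sin²(Δφ/2) + cos φ₁ · cos φ₂ · sin²(Δλ/2) = 0.201110.
c = 2·atan2(√a, √(1−a)) = 0.93007 rad → d = 6371·c ≈ 5925.46 km.

5925 km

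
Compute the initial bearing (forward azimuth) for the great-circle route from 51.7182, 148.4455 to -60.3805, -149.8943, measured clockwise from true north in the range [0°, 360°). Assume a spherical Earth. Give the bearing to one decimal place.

Δλ = -149.8943 − 148.4455 = -298.3398°; wrapped into (−180°, 180°]: 61.6602°.
θ = atan2( sin Δλ · cos φ₂ , cos φ₁ · sin φ₂ − sin φ₁ · cos φ₂ · cos Δλ )
  = atan2(0.43500, -0.72274) = 148.957° → normalised to [0°, 360°): 148.957°.

149.0°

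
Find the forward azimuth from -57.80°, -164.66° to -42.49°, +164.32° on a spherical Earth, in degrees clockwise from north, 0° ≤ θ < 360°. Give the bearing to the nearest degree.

295°

Δλ = 164.32 − -164.66 = 328.98°; wrapped into (−180°, 180°]: -31.02°.
θ = atan2( sin Δλ · cos φ₂ , cos φ₁ · sin φ₂ − sin φ₁ · cos φ₂ · cos Δλ )
  = atan2(-0.38001, 0.17480) = -65.297° → normalised to [0°, 360°): 294.703°.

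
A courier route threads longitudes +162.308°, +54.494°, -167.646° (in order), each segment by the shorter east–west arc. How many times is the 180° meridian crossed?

Leg 1: +162.308° → +54.494°, shortest Δλ = -107.814° (west) — does not cross 180°.
Leg 2: +54.494° → -167.646°, shortest Δλ = 137.86° (east) — crosses 180°.
Total crossings: 1.

1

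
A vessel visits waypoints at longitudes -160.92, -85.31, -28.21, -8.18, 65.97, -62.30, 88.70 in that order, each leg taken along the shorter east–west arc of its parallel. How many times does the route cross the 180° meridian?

Leg 1: -160.92° → -85.31°, shortest Δλ = 75.61° (east) — does not cross 180°.
Leg 2: -85.31° → -28.21°, shortest Δλ = 57.1° (east) — does not cross 180°.
Leg 3: -28.21° → -8.18°, shortest Δλ = 20.03° (east) — does not cross 180°.
Leg 4: -8.18° → +65.97°, shortest Δλ = 74.15° (east) — does not cross 180°.
Leg 5: +65.97° → -62.30°, shortest Δλ = -128.27° (west) — does not cross 180°.
Leg 6: -62.30° → +88.70°, shortest Δλ = 151.0° (east) — does not cross 180°.
Total crossings: 0.

0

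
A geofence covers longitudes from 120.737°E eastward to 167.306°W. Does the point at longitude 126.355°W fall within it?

No

Band width going east from +120.737° to -167.306°: ((-167.306 − 120.737) mod 360) = 71.957°.
Offset of -126.355° east of the west edge: ((-126.355 − 120.737) mod 360) = 112.908°.
112.908° > 71.957° ⇒ outside.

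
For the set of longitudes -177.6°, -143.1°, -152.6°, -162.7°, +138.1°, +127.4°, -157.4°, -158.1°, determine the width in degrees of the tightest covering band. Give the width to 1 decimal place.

Sort the longitudes: -177.6°, -162.7°, -158.1°, -157.4°, -152.6°, -143.1°, +127.4°, +138.1°.
Eastward gaps between consecutive values (wrapping around): 14.9°, 4.6°, 0.7°, 4.8°, 9.5°, 270.5°, 10.7°, 44.3°.
Largest gap = 270.5° ⇒ minimal covering band is its complement: 360° − 270.5° = 89.5°.
Band runs from +127.4° eastward to -143.1°, crossing the antimeridian.

89.5°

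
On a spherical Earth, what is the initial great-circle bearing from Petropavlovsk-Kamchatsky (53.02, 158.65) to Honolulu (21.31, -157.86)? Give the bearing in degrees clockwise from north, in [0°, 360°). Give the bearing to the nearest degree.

Δλ = -157.86 − 158.65 = -316.51°; wrapped into (−180°, 180°]: 43.49°.
θ = atan2( sin Δλ · cos φ₂ , cos φ₁ · sin φ₂ − sin φ₁ · cos φ₂ · cos Δλ )
  = atan2(0.64117, -0.32133) = 116.618° → normalised to [0°, 360°): 116.618°.

117°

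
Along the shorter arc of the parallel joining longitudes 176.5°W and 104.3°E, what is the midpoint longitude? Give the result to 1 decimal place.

143.9°E

Signed shortest Δλ from -176.5° to +104.3° is -79.2°.
Midpoint longitude = -176.5° + (-79.2°)/2 = -176.5° − 39.6° = -216.1°.
Normalise into (−180°, 180°]: +143.9°.
(The naïve average (-176.5 + +104.3)/2 = -36.1° is on the wrong side of the globe.)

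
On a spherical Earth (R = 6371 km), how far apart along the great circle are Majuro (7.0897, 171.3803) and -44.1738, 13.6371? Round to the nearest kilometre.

Δλ = 13.6371 − 171.3803 = -157.7432°.
Δφ = -44.1738 − 7.0897 = -51.2635°.
a = sin²(Δφ/2) + cos φ₁ · cos φ₂ · sin²(Δλ/2) = 0.872362.
c = 2·atan2(√a, √(1−a)) = 2.41092 rad → d = 6371·c ≈ 15359.95 km.

15360 km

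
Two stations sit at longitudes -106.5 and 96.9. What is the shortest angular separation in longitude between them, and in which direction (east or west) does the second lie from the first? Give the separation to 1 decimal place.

156.6° west

Raw difference: 96.9 − -106.5 = 203.4°.
Normalise into (−180°, 180°]: 203.4° − 360° = -156.6°.
Negative ⇒ the second point lies to the west; separation 156.6°.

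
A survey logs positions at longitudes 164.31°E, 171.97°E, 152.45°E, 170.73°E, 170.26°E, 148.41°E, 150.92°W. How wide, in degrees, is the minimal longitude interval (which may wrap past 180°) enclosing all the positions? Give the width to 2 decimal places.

Sort the longitudes: -150.92°, +148.41°, +152.45°, +164.31°, +170.26°, +170.73°, +171.97°.
Eastward gaps between consecutive values (wrapping around): 299.33°, 4.04°, 11.86°, 5.95°, 0.47°, 1.24°, 37.11°.
Largest gap = 299.33° ⇒ minimal covering band is its complement: 360° − 299.33° = 60.67°.
Band runs from +148.41° eastward to -150.92°, crossing the antimeridian.

60.67°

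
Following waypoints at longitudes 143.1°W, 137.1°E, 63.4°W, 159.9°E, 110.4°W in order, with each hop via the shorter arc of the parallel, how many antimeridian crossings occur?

4

Leg 1: -143.1° → +137.1°, shortest Δλ = -79.8° (west) — crosses 180°.
Leg 2: +137.1° → -63.4°, shortest Δλ = 159.5° (east) — crosses 180°.
Leg 3: -63.4° → +159.9°, shortest Δλ = -136.7° (west) — crosses 180°.
Leg 4: +159.9° → -110.4°, shortest Δλ = 89.7° (east) — crosses 180°.
Total crossings: 4.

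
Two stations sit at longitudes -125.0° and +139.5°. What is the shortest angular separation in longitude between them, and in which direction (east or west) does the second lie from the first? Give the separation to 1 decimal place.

Raw difference: 139.5 − -125.0 = 264.5°.
Normalise into (−180°, 180°]: 264.5° − 360° = -95.5°.
Negative ⇒ the second point lies to the west; separation 95.5°.

95.5° west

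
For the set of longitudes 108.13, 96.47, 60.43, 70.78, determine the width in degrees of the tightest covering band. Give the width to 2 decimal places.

Sort the longitudes: +60.43°, +70.78°, +96.47°, +108.13°.
Eastward gaps between consecutive values (wrapping around): 10.35°, 25.69°, 11.66°, 312.30°.
Largest gap = 312.30° ⇒ minimal covering band is its complement: 360° − 312.30° = 47.70°.
Band runs from +60.43° eastward to +108.13°.

47.70°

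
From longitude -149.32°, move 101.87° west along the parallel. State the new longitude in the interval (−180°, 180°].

Start at -149.32°; shift −101.87° → -251.19°.
-251.19° lies outside (−180°, 180°]; add 360° → +108.81°.

+108.81°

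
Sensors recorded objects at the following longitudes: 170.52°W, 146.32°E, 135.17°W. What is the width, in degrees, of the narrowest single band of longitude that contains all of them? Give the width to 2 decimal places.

78.51°

Sort the longitudes: -170.52°, -135.17°, +146.32°.
Eastward gaps between consecutive values (wrapping around): 35.35°, 281.49°, 43.16°.
Largest gap = 281.49° ⇒ minimal covering band is its complement: 360° − 281.49° = 78.51°.
Band runs from +146.32° eastward to -135.17°, crossing the antimeridian.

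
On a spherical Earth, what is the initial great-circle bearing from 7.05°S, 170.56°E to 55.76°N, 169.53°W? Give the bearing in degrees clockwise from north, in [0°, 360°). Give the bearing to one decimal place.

Δλ = -169.53 − 170.56 = -340.09°; wrapped into (−180°, 180°]: 19.91°.
θ = atan2( sin Δλ · cos φ₂ , cos φ₁ · sin φ₂ − sin φ₁ · cos φ₂ · cos Δλ )
  = atan2(0.19161, 0.88537) = 12.212° → normalised to [0°, 360°): 12.212°.

12.2°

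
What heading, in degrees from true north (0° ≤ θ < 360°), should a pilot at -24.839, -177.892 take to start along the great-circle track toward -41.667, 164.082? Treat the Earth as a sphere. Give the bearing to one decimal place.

217.2°

Δλ = 164.082 − -177.892 = 341.974°; wrapped into (−180°, 180°]: -18.026°.
θ = atan2( sin Δλ · cos φ₂ , cos φ₁ · sin φ₂ − sin φ₁ · cos φ₂ · cos Δλ )
  = atan2(-0.23116, -0.30490) = -142.832° → normalised to [0°, 360°): 217.168°.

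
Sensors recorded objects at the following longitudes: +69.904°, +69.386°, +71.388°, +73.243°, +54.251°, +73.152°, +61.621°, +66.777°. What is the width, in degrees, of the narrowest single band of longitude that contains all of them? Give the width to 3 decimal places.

Sort the longitudes: +54.251°, +61.621°, +66.777°, +69.386°, +69.904°, +71.388°, +73.152°, +73.243°.
Eastward gaps between consecutive values (wrapping around): 7.370°, 5.156°, 2.609°, 0.518°, 1.484°, 1.764°, 0.091°, 341.008°.
Largest gap = 341.008° ⇒ minimal covering band is its complement: 360° − 341.008° = 18.992°.
Band runs from +54.251° eastward to +73.243°.

18.992°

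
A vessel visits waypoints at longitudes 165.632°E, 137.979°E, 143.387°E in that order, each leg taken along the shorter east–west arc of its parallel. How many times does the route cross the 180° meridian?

Leg 1: +165.632° → +137.979°, shortest Δλ = -27.653° (west) — does not cross 180°.
Leg 2: +137.979° → +143.387°, shortest Δλ = 5.408° (east) — does not cross 180°.
Total crossings: 0.

0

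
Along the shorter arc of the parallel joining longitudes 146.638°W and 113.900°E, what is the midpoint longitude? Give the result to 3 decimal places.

Signed shortest Δλ from -146.638° to +113.900° is -99.462°.
Midpoint longitude = -146.638° + (-99.462°)/2 = -146.638° − 49.731° = -196.369°.
Normalise into (−180°, 180°]: +163.631°.
(The naïve average (-146.638 + +113.900)/2 = -16.369° is on the wrong side of the globe.)

163.631°E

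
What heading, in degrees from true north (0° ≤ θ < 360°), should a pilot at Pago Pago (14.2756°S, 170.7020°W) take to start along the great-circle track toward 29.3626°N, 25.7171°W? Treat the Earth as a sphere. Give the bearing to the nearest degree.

Δλ = -25.7171 − -170.7020 = 144.9849°.
θ = atan2( sin Δλ · cos φ₂ , cos φ₁ · sin φ₂ − sin φ₁ · cos φ₂ · cos Δλ )
  = atan2(0.50008, 0.29918) = 59.109° → normalised to [0°, 360°): 59.109°.

59°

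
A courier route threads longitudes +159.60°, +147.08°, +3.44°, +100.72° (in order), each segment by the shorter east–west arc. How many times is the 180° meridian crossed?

Leg 1: +159.60° → +147.08°, shortest Δλ = -12.52° (west) — does not cross 180°.
Leg 2: +147.08° → +3.44°, shortest Δλ = -143.64° (west) — does not cross 180°.
Leg 3: +3.44° → +100.72°, shortest Δλ = 97.28° (east) — does not cross 180°.
Total crossings: 0.

0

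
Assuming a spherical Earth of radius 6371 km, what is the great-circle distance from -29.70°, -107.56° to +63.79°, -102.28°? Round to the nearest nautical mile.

5619 nmi

Δλ = -102.28 − -107.56 = 5.28°.
Δφ = 63.79 − -29.70 = 93.49°.
a = sin²(Δφ/2) + cos φ₁ · cos φ₂ · sin²(Δλ/2) = 0.531251.
c = 2·atan2(√a, √(1−a)) = 1.63334 rad → d = 6371·c ≈ 10406.00 km ≈ 5618.79 nmi.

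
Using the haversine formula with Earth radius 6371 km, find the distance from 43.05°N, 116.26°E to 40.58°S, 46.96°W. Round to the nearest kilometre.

18600 km

Δλ = -46.96 − 116.26 = -163.22°.
Δφ = -40.58 − 43.05 = -83.63°.
a = sin²(Δφ/2) + cos φ₁ · cos φ₂ · sin²(Δλ/2) = 0.987719.
c = 2·atan2(√a, √(1−a)) = 2.91950 rad → d = 6371·c ≈ 18600.14 km.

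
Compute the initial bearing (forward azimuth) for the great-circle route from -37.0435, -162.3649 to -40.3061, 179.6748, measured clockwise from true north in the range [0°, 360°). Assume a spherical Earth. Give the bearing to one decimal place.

Δλ = 179.6748 − -162.3649 = 342.0397°; wrapped into (−180°, 180°]: -17.9603°.
θ = atan2( sin Δλ · cos φ₂ , cos φ₁ · sin φ₂ − sin φ₁ · cos φ₂ · cos Δλ )
  = atan2(-0.23515, -0.07930) = -108.635° → normalised to [0°, 360°): 251.365°.

251.4°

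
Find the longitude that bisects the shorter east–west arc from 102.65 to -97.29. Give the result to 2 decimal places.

Signed shortest Δλ from +102.65° to -97.29° is +160.06°.
Midpoint longitude = +102.65° + (+160.06°)/2 = +102.65° + 80.03° = +182.68°.
Normalise into (−180°, 180°]: -177.32°.
(The naïve average (+102.65 + -97.29)/2 = 2.68° is on the wrong side of the globe.)

-177.32°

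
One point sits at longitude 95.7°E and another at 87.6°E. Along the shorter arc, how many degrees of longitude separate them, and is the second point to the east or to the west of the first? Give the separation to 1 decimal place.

8.1° west

Raw difference: 87.6 − 95.7 = -8.1°.
Normalise into (−180°, 180°]: -8.1° stays -8.1°.
Negative ⇒ the second point lies to the west; separation 8.1°.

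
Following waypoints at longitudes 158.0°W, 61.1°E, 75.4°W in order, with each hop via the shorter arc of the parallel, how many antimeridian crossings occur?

1

Leg 1: -158.0° → +61.1°, shortest Δλ = -140.9° (west) — crosses 180°.
Leg 2: +61.1° → -75.4°, shortest Δλ = -136.5° (west) — does not cross 180°.
Total crossings: 1.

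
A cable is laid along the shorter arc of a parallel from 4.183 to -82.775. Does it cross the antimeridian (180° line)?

No

Signed shortest Δλ = ((-82.775 − 4.183 + 180) mod 360) − 180 = -86.958°.
Going west by 86.958° from +4.183° reaches -82.775° without touching 180°.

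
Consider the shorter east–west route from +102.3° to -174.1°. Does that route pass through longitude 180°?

Naïve |-174.1 − 102.3| = 276.4° > 180°, so the shorter arc goes the other way round — across 180°.
Signed shortest Δλ = ((-174.1 − 102.3 + 180) mod 360) − 180 = 83.6°.
Going east by 83.6° from +102.3° passes through 180° before reaching -174.1°.

Yes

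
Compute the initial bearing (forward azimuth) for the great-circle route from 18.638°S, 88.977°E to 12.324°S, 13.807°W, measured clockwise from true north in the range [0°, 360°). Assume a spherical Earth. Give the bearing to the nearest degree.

Δλ = -13.807 − 88.977 = -102.784°.
θ = atan2( sin Δλ · cos φ₂ , cos φ₁ · sin φ₂ − sin φ₁ · cos φ₂ · cos Δλ )
  = atan2(-0.95274, -0.27133) = -105.897° → normalised to [0°, 360°): 254.103°.

254°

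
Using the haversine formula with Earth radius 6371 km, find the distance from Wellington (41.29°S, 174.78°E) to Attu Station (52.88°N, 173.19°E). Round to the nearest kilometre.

10472 km

Δλ = 173.19 − 174.78 = -1.59°.
Δφ = 52.88 − -41.29 = 94.17°.
a = sin²(Δφ/2) + cos φ₁ · cos φ₂ · sin²(Δλ/2) = 0.536445.
c = 2·atan2(√a, √(1−a)) = 1.64375 rad → d = 6371·c ≈ 10472.34 km.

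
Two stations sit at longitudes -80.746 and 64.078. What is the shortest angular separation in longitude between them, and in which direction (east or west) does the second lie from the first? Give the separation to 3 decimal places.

Raw difference: 64.078 − -80.746 = 144.824°.
Normalise into (−180°, 180°]: 144.824° stays 144.824°.
Positive ⇒ the second point lies to the east; separation 144.824°.

144.824° east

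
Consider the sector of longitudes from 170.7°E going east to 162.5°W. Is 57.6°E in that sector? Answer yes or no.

Band width going east from +170.7° to -162.5°: ((-162.5 − 170.7) mod 360) = 26.8°.
Offset of +57.6° east of the west edge: ((57.6 − 170.7) mod 360) = 246.9°.
246.9° > 26.8° ⇒ outside.

No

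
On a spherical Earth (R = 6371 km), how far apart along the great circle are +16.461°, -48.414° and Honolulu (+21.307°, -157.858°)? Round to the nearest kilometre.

Δλ = -157.858 − -48.414 = -109.444°.
Δφ = 21.307 − 16.461 = 4.846°.
a = sin²(Δφ/2) + cos φ₁ · cos φ₂ · sin²(Δλ/2) = 0.597228.
c = 2·atan2(√a, √(1−a)) = 1.76650 rad → d = 6371·c ≈ 11254.37 km.

11254 km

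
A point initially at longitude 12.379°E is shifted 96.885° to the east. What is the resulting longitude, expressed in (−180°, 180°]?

Start at +12.379°; shift +96.885° → +109.264°.
+109.264° already lies in (−180°, 180°].

109.264°E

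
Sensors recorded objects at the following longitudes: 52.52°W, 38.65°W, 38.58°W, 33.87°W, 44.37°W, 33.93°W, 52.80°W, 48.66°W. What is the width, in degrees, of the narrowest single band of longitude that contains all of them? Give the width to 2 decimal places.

18.93°

Sort the longitudes: -52.80°, -52.52°, -48.66°, -44.37°, -38.65°, -38.58°, -33.93°, -33.87°.
Eastward gaps between consecutive values (wrapping around): 0.28°, 3.86°, 4.29°, 5.72°, 0.07°, 4.65°, 0.06°, 341.07°.
Largest gap = 341.07° ⇒ minimal covering band is its complement: 360° − 341.07° = 18.93°.
Band runs from -52.80° eastward to -33.87°.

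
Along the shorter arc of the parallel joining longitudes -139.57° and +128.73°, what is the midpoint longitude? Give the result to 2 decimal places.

+174.58°

Signed shortest Δλ from -139.57° to +128.73° is -91.70°.
Midpoint longitude = -139.57° + (-91.70°)/2 = -139.57° − 45.85° = -185.42°.
Normalise into (−180°, 180°]: +174.58°.
(The naïve average (-139.57 + +128.73)/2 = -5.42° is on the wrong side of the globe.)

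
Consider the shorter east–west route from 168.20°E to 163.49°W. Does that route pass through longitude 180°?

Yes

Naïve |-163.49 − 168.20| = 331.69° > 180°, so the shorter arc goes the other way round — across 180°.
Signed shortest Δλ = ((-163.49 − 168.20 + 180) mod 360) − 180 = 28.31°.
Going east by 28.31° from +168.20° passes through 180° before reaching -163.49°.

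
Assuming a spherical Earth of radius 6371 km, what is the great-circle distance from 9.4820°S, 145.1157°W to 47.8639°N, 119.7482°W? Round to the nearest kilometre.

Δλ = -119.7482 − -145.1157 = 25.3675°.
Δφ = 47.8639 − -9.4820 = 57.3459°.
a = sin²(Δφ/2) + cos φ₁ · cos φ₂ · sin²(Δλ/2) = 0.262119.
c = 2·atan2(√a, √(1−a)) = 1.07497 rad → d = 6371·c ≈ 6848.62 km.

6849 km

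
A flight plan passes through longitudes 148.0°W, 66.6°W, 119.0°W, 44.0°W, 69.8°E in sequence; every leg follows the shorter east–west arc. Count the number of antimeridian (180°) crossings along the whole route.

0

Leg 1: -148.0° → -66.6°, shortest Δλ = 81.4° (east) — does not cross 180°.
Leg 2: -66.6° → -119.0°, shortest Δλ = -52.4° (west) — does not cross 180°.
Leg 3: -119.0° → -44.0°, shortest Δλ = 75.0° (east) — does not cross 180°.
Leg 4: -44.0° → +69.8°, shortest Δλ = 113.8° (east) — does not cross 180°.
Total crossings: 0.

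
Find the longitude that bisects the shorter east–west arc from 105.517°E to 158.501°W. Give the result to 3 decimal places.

Signed shortest Δλ from +105.517° to -158.501° is +95.982°.
Midpoint longitude = +105.517° + (+95.982°)/2 = +105.517° + 47.991° = +153.508°.
(The naïve average (+105.517 + -158.501)/2 = -26.492° is on the wrong side of the globe.)

153.508°E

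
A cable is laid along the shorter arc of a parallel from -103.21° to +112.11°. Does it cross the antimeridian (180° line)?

Naïve |112.11 − -103.21| = 215.32° > 180°, so the shorter arc goes the other way round — across 180°.
Signed shortest Δλ = ((112.11 − -103.21 + 180) mod 360) − 180 = -144.68°.
Going west by 144.68° from -103.21° passes through 180° before reaching +112.11°.

Yes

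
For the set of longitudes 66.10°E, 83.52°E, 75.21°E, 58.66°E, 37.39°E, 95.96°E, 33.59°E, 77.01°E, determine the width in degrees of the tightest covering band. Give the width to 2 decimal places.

62.37°

Sort the longitudes: +33.59°, +37.39°, +58.66°, +66.10°, +75.21°, +77.01°, +83.52°, +95.96°.
Eastward gaps between consecutive values (wrapping around): 3.80°, 21.27°, 7.44°, 9.11°, 1.80°, 6.51°, 12.44°, 297.63°.
Largest gap = 297.63° ⇒ minimal covering band is its complement: 360° − 297.63° = 62.37°.
Band runs from +33.59° eastward to +95.96°.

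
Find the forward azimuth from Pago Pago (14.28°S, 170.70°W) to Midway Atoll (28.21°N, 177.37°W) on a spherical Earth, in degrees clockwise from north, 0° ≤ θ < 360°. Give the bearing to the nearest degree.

351°

Δλ = -177.37 − -170.70 = -6.67°.
θ = atan2( sin Δλ · cos φ₂ , cos φ₁ · sin φ₂ − sin φ₁ · cos φ₂ · cos Δλ )
  = atan2(-0.10235, 0.67399) = -8.635° → normalised to [0°, 360°): 351.365°.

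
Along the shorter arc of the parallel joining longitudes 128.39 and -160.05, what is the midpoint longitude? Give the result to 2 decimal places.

+164.17°

Signed shortest Δλ from +128.39° to -160.05° is +71.56°.
Midpoint longitude = +128.39° + (+71.56°)/2 = +128.39° + 35.78° = +164.17°.
(The naïve average (+128.39 + -160.05)/2 = -15.83° is on the wrong side of the globe.)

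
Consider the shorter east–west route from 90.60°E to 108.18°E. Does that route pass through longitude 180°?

No

Signed shortest Δλ = ((108.18 − 90.60 + 180) mod 360) − 180 = 17.58°.
Going east by 17.58° from +90.60° reaches +108.18° without touching 180°.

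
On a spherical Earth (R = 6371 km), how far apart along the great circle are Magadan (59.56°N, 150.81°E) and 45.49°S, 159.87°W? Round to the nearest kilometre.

12514 km

Δλ = -159.87 − 150.81 = -310.68°; wrapped into (−180°, 180°]: 49.32°.
Δφ = -45.49 − 59.56 = -105.05°.
a = sin²(Δφ/2) + cos φ₁ · cos φ₂ · sin²(Δλ/2) = 0.691660.
c = 2·atan2(√a, √(1−a)) = 1.96418 rad → d = 6371·c ≈ 12513.82 km.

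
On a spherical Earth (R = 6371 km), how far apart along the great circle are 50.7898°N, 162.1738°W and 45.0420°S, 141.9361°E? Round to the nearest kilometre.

11934 km

Δλ = 141.9361 − -162.1738 = 304.1099°; wrapped into (−180°, 180°]: -55.8901°.
Δφ = -45.0420 − 50.7898 = -95.8318°.
a = sin²(Δφ/2) + cos φ₁ · cos φ₂ · sin²(Δλ/2) = 0.648900.
c = 2·atan2(√a, √(1−a)) = 1.87318 rad → d = 6371·c ≈ 11934.05 km.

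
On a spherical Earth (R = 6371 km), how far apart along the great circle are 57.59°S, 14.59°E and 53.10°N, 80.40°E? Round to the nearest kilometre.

13666 km

Δλ = 80.40 − 14.59 = 65.81°.
Δφ = 53.10 − -57.59 = 110.69°.
a = sin²(Δφ/2) + cos φ₁ · cos φ₂ · sin²(Δλ/2) = 0.771628.
c = 2·atan2(√a, √(1−a)) = 2.14511 rad → d = 6371·c ≈ 13666.47 km.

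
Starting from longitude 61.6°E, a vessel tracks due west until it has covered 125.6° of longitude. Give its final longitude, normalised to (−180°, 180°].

Start at +61.6°; shift −125.6° → -64.0°.
-64.0° already lies in (−180°, 180°].

64.0°W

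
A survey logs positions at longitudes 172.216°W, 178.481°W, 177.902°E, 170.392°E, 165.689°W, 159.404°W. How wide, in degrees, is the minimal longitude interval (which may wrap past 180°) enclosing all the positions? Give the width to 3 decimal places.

Sort the longitudes: -178.481°, -172.216°, -165.689°, -159.404°, +170.392°, +177.902°.
Eastward gaps between consecutive values (wrapping around): 6.265°, 6.527°, 6.285°, 329.796°, 7.510°, 3.617°.
Largest gap = 329.796° ⇒ minimal covering band is its complement: 360° − 329.796° = 30.204°.
Band runs from +170.392° eastward to -159.404°, crossing the antimeridian.

30.204°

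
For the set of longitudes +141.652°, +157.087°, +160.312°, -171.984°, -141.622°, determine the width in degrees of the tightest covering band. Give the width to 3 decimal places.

Sort the longitudes: -171.984°, -141.622°, +141.652°, +157.087°, +160.312°.
Eastward gaps between consecutive values (wrapping around): 30.362°, 283.274°, 15.435°, 3.225°, 27.704°.
Largest gap = 283.274° ⇒ minimal covering band is its complement: 360° − 283.274° = 76.726°.
Band runs from +141.652° eastward to -141.622°, crossing the antimeridian.

76.726°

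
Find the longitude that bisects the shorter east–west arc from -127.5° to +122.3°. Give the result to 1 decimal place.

Signed shortest Δλ from -127.5° to +122.3° is -110.2°.
Midpoint longitude = -127.5° + (-110.2°)/2 = -127.5° − 55.1° = -182.6°.
Normalise into (−180°, 180°]: +177.4°.
(The naïve average (-127.5 + +122.3)/2 = -2.6° is on the wrong side of the globe.)

+177.4°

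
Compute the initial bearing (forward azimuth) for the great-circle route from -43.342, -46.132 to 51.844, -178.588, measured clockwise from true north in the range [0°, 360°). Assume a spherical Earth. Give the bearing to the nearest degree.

302°

Δλ = -178.588 − -46.132 = -132.456°.
θ = atan2( sin Δλ · cos φ₂ , cos φ₁ · sin φ₂ − sin φ₁ · cos φ₂ · cos Δλ )
  = atan2(-0.45581, 0.28564) = -57.926° → normalised to [0°, 360°): 302.074°.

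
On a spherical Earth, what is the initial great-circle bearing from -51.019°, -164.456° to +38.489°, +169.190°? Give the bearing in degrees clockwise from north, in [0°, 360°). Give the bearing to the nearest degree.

340°

Δλ = 169.190 − -164.456 = 333.646°; wrapped into (−180°, 180°]: -26.354°.
θ = atan2( sin Δλ · cos φ₂ , cos φ₁ · sin φ₂ − sin φ₁ · cos φ₂ · cos Δλ )
  = atan2(-0.34747, 0.93673) = -20.352° → normalised to [0°, 360°): 339.648°.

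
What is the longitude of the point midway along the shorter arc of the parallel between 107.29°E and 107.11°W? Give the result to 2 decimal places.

179.91°W

Signed shortest Δλ from +107.29° to -107.11° is +145.60°.
Midpoint longitude = +107.29° + (+145.60°)/2 = +107.29° + 72.80° = +180.09°.
Normalise into (−180°, 180°]: -179.91°.
(The naïve average (+107.29 + -107.11)/2 = 0.09° is on the wrong side of the globe.)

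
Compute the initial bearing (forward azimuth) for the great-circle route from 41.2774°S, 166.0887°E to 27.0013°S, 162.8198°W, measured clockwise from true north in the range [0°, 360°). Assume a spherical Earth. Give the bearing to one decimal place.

Δλ = -162.8198 − 166.0887 = -328.9085°; wrapped into (−180°, 180°]: 31.0915°.
θ = atan2( sin Δλ · cos φ₂ , cos φ₁ · sin φ₂ − sin φ₁ · cos φ₂ · cos Δλ )
  = atan2(0.46012, 0.16215) = 70.586° → normalised to [0°, 360°): 70.586°.

70.6°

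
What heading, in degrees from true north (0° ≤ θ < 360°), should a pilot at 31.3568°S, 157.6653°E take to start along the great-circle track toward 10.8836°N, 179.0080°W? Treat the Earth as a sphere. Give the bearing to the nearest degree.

32°

Δλ = -179.0080 − 157.6653 = -336.6733°; wrapped into (−180°, 180°]: 23.3267°.
θ = atan2( sin Δλ · cos φ₂ , cos φ₁ · sin φ₂ − sin φ₁ · cos φ₂ · cos Δλ )
  = atan2(0.38885, 0.63047) = 31.665° → normalised to [0°, 360°): 31.665°.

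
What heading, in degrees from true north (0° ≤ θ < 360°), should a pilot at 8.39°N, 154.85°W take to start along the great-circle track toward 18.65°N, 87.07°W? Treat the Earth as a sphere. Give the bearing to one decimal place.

Δλ = -87.07 − -154.85 = 67.78°.
θ = atan2( sin Δλ · cos φ₂ , cos φ₁ · sin φ₂ − sin φ₁ · cos φ₂ · cos Δλ )
  = atan2(0.87713, 0.26408) = 73.244° → normalised to [0°, 360°): 73.244°.

73.2°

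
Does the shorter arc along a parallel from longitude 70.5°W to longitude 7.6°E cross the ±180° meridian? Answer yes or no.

Signed shortest Δλ = ((7.6 − -70.5 + 180) mod 360) − 180 = 78.1°.
Going east by 78.1° from -70.5° reaches +7.6° without touching 180°.

No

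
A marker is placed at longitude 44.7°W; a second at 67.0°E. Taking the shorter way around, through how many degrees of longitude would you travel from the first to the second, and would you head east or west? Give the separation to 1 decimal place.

111.7° east

Raw difference: 67.0 − -44.7 = 111.7°.
Normalise into (−180°, 180°]: 111.7° stays 111.7°.
Positive ⇒ the second point lies to the east; separation 111.7°.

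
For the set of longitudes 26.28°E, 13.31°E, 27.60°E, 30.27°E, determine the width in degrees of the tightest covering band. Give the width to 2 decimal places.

16.96°

Sort the longitudes: +13.31°, +26.28°, +27.60°, +30.27°.
Eastward gaps between consecutive values (wrapping around): 12.97°, 1.32°, 2.67°, 343.04°.
Largest gap = 343.04° ⇒ minimal covering band is its complement: 360° − 343.04° = 16.96°.
Band runs from +13.31° eastward to +30.27°.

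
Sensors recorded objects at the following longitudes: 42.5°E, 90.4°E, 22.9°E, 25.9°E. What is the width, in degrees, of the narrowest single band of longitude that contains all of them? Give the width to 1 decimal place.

Sort the longitudes: +22.9°, +25.9°, +42.5°, +90.4°.
Eastward gaps between consecutive values (wrapping around): 3.0°, 16.6°, 47.9°, 292.5°.
Largest gap = 292.5° ⇒ minimal covering band is its complement: 360° − 292.5° = 67.5°.
Band runs from +22.9° eastward to +90.4°.

67.5°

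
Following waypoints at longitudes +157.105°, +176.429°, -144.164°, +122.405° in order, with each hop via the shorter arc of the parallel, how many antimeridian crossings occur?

Leg 1: +157.105° → +176.429°, shortest Δλ = 19.324° (east) — does not cross 180°.
Leg 2: +176.429° → -144.164°, shortest Δλ = 39.407° (east) — crosses 180°.
Leg 3: -144.164° → +122.405°, shortest Δλ = -93.431° (west) — crosses 180°.
Total crossings: 2.

2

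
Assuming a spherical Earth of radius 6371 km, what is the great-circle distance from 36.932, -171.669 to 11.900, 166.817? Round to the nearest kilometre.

Δλ = 166.817 − -171.669 = 338.486°; wrapped into (−180°, 180°]: -21.514°.
Δφ = 11.900 − 36.932 = -25.032°.
a = sin²(Δφ/2) + cos φ₁ · cos φ₂ · sin²(Δλ/2) = 0.074212.
c = 2·atan2(√a, √(1−a)) = 0.55181 rad → d = 6371·c ≈ 3515.59 km.

3516 km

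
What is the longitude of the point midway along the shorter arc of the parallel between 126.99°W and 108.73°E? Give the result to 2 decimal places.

170.87°E

Signed shortest Δλ from -126.99° to +108.73° is -124.28°.
Midpoint longitude = -126.99° + (-124.28°)/2 = -126.99° − 62.14° = -189.13°.
Normalise into (−180°, 180°]: +170.87°.
(The naïve average (-126.99 + +108.73)/2 = -9.13° is on the wrong side of the globe.)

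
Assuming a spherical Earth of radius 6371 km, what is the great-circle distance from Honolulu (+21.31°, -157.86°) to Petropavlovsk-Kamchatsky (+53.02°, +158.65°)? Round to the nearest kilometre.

Δλ = 158.65 − -157.86 = 316.51°; wrapped into (−180°, 180°]: -43.49°.
Δφ = 53.02 − 21.31 = 31.71°.
a = sin²(Δφ/2) + cos φ₁ · cos φ₂ · sin²(Δλ/2) = 0.151558.
c = 2·atan2(√a, √(1−a)) = 0.79975 rad → d = 6371·c ≈ 5095.22 km.

5095 km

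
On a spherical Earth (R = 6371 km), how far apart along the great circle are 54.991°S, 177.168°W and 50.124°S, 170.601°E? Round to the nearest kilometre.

986 km

Δλ = 170.601 − -177.168 = 347.769°; wrapped into (−180°, 180°]: -12.231°.
Δφ = -50.124 − -54.991 = 4.867°.
a = sin²(Δφ/2) + cos φ₁ · cos φ₂ · sin²(Δλ/2) = 0.005977.
c = 2·atan2(√a, √(1−a)) = 0.15478 rad → d = 6371·c ≈ 986.11 km.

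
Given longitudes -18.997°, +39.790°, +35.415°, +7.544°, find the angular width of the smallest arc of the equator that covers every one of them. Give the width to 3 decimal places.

Sort the longitudes: -18.997°, +7.544°, +35.415°, +39.790°.
Eastward gaps between consecutive values (wrapping around): 26.541°, 27.871°, 4.375°, 301.213°.
Largest gap = 301.213° ⇒ minimal covering band is its complement: 360° − 301.213° = 58.787°.
Band runs from -18.997° eastward to +39.790°.

58.787°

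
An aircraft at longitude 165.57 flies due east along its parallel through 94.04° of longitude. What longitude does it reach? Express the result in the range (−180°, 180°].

Start at +165.57°; shift +94.04° → +259.61°.
+259.61° lies outside (−180°, 180°]; subtract 360° → -100.39°.

-100.39°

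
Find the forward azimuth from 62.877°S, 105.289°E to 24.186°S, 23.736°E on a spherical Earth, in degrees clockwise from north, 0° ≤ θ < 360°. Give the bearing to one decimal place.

Δλ = 23.736 − 105.289 = -81.553°.
θ = atan2( sin Δλ · cos φ₂ , cos φ₁ · sin φ₂ − sin φ₁ · cos φ₂ · cos Δλ )
  = atan2(-0.90232, -0.06752) = -94.279° → normalised to [0°, 360°): 265.721°.

265.7°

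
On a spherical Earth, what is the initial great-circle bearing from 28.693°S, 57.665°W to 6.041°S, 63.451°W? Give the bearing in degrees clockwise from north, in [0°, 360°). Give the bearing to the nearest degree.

Δλ = -63.451 − -57.665 = -5.786°.
θ = atan2( sin Δλ · cos φ₂ , cos φ₁ · sin φ₂ − sin φ₁ · cos φ₂ · cos Δλ )
  = atan2(-0.10025, 0.38270) = -14.680° → normalised to [0°, 360°): 345.320°.

345°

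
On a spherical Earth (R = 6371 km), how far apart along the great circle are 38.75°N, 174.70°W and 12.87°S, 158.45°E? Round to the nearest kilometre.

Δλ = 158.45 − -174.70 = 333.15°; wrapped into (−180°, 180°]: -26.85°.
Δφ = -12.87 − 38.75 = -51.62°.
a = sin²(Δφ/2) + cos φ₁ · cos φ₂ · sin²(Δλ/2) = 0.230546.
c = 2·atan2(√a, √(1−a)) = 1.00166 rad → d = 6371·c ≈ 6381.55 km.

6382 km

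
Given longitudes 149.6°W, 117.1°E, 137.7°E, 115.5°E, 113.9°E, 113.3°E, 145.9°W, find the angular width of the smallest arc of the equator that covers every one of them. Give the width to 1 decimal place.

100.8°

Sort the longitudes: -149.6°, -145.9°, +113.3°, +113.9°, +115.5°, +117.1°, +137.7°.
Eastward gaps between consecutive values (wrapping around): 3.7°, 259.2°, 0.6°, 1.6°, 1.6°, 20.6°, 72.7°.
Largest gap = 259.2° ⇒ minimal covering band is its complement: 360° − 259.2° = 100.8°.
Band runs from +113.3° eastward to -145.9°, crossing the antimeridian.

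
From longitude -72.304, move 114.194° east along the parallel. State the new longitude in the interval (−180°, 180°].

Start at -72.304°; shift +114.194° → +41.890°.
+41.890° already lies in (−180°, 180°].

+41.890°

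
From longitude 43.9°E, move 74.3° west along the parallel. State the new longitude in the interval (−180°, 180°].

Start at +43.9°; shift −74.3° → -30.4°.
-30.4° already lies in (−180°, 180°].

30.4°W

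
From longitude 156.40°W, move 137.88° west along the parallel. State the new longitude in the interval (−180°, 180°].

65.72°E

Start at -156.40°; shift −137.88° → -294.28°.
-294.28° lies outside (−180°, 180°]; add 360° → +65.72°.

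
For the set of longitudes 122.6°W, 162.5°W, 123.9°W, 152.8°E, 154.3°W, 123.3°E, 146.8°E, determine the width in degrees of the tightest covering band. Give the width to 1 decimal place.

114.1°

Sort the longitudes: -162.5°, -154.3°, -123.9°, -122.6°, +123.3°, +146.8°, +152.8°.
Eastward gaps between consecutive values (wrapping around): 8.2°, 30.4°, 1.3°, 245.9°, 23.5°, 6.0°, 44.7°.
Largest gap = 245.9° ⇒ minimal covering band is its complement: 360° − 245.9° = 114.1°.
Band runs from +123.3° eastward to -122.6°, crossing the antimeridian.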